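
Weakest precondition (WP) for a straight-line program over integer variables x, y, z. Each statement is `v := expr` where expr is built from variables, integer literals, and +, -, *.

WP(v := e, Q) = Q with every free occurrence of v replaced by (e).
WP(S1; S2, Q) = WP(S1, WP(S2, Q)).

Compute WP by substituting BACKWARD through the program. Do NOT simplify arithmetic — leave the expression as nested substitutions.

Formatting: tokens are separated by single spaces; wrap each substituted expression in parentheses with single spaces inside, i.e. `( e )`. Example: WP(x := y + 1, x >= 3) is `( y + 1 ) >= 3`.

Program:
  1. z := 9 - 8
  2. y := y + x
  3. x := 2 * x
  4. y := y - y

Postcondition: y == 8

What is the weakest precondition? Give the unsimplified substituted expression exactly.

post: y == 8
stmt 4: y := y - y  -- replace 1 occurrence(s) of y with (y - y)
  => ( y - y ) == 8
stmt 3: x := 2 * x  -- replace 0 occurrence(s) of x with (2 * x)
  => ( y - y ) == 8
stmt 2: y := y + x  -- replace 2 occurrence(s) of y with (y + x)
  => ( ( y + x ) - ( y + x ) ) == 8
stmt 1: z := 9 - 8  -- replace 0 occurrence(s) of z with (9 - 8)
  => ( ( y + x ) - ( y + x ) ) == 8

Answer: ( ( y + x ) - ( y + x ) ) == 8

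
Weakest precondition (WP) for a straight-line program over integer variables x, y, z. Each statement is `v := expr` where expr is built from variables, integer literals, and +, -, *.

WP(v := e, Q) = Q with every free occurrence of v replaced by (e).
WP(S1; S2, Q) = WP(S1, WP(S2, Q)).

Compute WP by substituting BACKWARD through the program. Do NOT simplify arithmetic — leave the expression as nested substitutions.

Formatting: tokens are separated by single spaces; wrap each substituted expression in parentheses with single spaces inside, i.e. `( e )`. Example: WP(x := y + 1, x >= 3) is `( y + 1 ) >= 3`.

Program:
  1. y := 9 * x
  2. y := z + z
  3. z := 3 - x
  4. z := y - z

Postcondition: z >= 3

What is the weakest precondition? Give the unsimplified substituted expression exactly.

Answer: ( ( z + z ) - ( 3 - x ) ) >= 3

Derivation:
post: z >= 3
stmt 4: z := y - z  -- replace 1 occurrence(s) of z with (y - z)
  => ( y - z ) >= 3
stmt 3: z := 3 - x  -- replace 1 occurrence(s) of z with (3 - x)
  => ( y - ( 3 - x ) ) >= 3
stmt 2: y := z + z  -- replace 1 occurrence(s) of y with (z + z)
  => ( ( z + z ) - ( 3 - x ) ) >= 3
stmt 1: y := 9 * x  -- replace 0 occurrence(s) of y with (9 * x)
  => ( ( z + z ) - ( 3 - x ) ) >= 3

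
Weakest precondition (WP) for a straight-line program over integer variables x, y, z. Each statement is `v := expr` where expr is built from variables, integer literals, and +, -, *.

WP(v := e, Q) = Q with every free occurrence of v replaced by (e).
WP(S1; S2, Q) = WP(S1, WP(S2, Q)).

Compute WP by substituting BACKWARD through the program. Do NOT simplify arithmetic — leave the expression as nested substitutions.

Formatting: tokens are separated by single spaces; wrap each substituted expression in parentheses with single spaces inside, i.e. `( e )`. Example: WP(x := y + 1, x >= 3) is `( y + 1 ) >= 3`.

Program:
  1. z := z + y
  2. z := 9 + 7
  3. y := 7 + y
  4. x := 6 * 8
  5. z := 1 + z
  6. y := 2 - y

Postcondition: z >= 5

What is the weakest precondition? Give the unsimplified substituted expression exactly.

post: z >= 5
stmt 6: y := 2 - y  -- replace 0 occurrence(s) of y with (2 - y)
  => z >= 5
stmt 5: z := 1 + z  -- replace 1 occurrence(s) of z with (1 + z)
  => ( 1 + z ) >= 5
stmt 4: x := 6 * 8  -- replace 0 occurrence(s) of x with (6 * 8)
  => ( 1 + z ) >= 5
stmt 3: y := 7 + y  -- replace 0 occurrence(s) of y with (7 + y)
  => ( 1 + z ) >= 5
stmt 2: z := 9 + 7  -- replace 1 occurrence(s) of z with (9 + 7)
  => ( 1 + ( 9 + 7 ) ) >= 5
stmt 1: z := z + y  -- replace 0 occurrence(s) of z with (z + y)
  => ( 1 + ( 9 + 7 ) ) >= 5

Answer: ( 1 + ( 9 + 7 ) ) >= 5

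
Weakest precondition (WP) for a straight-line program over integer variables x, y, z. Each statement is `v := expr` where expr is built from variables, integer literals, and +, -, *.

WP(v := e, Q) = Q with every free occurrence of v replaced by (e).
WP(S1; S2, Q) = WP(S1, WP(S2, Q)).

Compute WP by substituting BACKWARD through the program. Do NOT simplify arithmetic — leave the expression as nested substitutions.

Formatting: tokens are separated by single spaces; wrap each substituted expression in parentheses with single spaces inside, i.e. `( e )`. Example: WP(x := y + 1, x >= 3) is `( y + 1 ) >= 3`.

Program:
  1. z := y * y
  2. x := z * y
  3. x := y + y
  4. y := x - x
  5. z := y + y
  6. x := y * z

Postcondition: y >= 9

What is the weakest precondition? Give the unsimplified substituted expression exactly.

post: y >= 9
stmt 6: x := y * z  -- replace 0 occurrence(s) of x with (y * z)
  => y >= 9
stmt 5: z := y + y  -- replace 0 occurrence(s) of z with (y + y)
  => y >= 9
stmt 4: y := x - x  -- replace 1 occurrence(s) of y with (x - x)
  => ( x - x ) >= 9
stmt 3: x := y + y  -- replace 2 occurrence(s) of x with (y + y)
  => ( ( y + y ) - ( y + y ) ) >= 9
stmt 2: x := z * y  -- replace 0 occurrence(s) of x with (z * y)
  => ( ( y + y ) - ( y + y ) ) >= 9
stmt 1: z := y * y  -- replace 0 occurrence(s) of z with (y * y)
  => ( ( y + y ) - ( y + y ) ) >= 9

Answer: ( ( y + y ) - ( y + y ) ) >= 9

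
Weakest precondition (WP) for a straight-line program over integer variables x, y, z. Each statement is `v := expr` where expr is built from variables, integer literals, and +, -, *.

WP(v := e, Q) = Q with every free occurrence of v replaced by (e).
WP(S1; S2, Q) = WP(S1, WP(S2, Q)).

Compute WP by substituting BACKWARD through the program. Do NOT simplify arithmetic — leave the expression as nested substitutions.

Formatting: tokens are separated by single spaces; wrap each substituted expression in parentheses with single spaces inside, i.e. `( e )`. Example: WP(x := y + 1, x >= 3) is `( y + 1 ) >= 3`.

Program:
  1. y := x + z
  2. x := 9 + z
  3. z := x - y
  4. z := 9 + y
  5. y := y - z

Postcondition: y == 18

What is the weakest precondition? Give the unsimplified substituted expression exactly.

post: y == 18
stmt 5: y := y - z  -- replace 1 occurrence(s) of y with (y - z)
  => ( y - z ) == 18
stmt 4: z := 9 + y  -- replace 1 occurrence(s) of z with (9 + y)
  => ( y - ( 9 + y ) ) == 18
stmt 3: z := x - y  -- replace 0 occurrence(s) of z with (x - y)
  => ( y - ( 9 + y ) ) == 18
stmt 2: x := 9 + z  -- replace 0 occurrence(s) of x with (9 + z)
  => ( y - ( 9 + y ) ) == 18
stmt 1: y := x + z  -- replace 2 occurrence(s) of y with (x + z)
  => ( ( x + z ) - ( 9 + ( x + z ) ) ) == 18

Answer: ( ( x + z ) - ( 9 + ( x + z ) ) ) == 18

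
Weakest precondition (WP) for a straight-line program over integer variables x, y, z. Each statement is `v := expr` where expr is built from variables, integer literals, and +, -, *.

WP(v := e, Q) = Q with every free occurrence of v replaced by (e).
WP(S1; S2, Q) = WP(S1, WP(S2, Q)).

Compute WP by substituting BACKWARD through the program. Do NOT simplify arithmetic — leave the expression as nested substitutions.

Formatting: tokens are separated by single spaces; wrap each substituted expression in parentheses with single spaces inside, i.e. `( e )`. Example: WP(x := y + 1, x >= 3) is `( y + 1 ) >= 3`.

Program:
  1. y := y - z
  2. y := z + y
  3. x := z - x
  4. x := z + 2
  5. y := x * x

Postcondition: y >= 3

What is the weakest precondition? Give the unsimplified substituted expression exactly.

Answer: ( ( z + 2 ) * ( z + 2 ) ) >= 3

Derivation:
post: y >= 3
stmt 5: y := x * x  -- replace 1 occurrence(s) of y with (x * x)
  => ( x * x ) >= 3
stmt 4: x := z + 2  -- replace 2 occurrence(s) of x with (z + 2)
  => ( ( z + 2 ) * ( z + 2 ) ) >= 3
stmt 3: x := z - x  -- replace 0 occurrence(s) of x with (z - x)
  => ( ( z + 2 ) * ( z + 2 ) ) >= 3
stmt 2: y := z + y  -- replace 0 occurrence(s) of y with (z + y)
  => ( ( z + 2 ) * ( z + 2 ) ) >= 3
stmt 1: y := y - z  -- replace 0 occurrence(s) of y with (y - z)
  => ( ( z + 2 ) * ( z + 2 ) ) >= 3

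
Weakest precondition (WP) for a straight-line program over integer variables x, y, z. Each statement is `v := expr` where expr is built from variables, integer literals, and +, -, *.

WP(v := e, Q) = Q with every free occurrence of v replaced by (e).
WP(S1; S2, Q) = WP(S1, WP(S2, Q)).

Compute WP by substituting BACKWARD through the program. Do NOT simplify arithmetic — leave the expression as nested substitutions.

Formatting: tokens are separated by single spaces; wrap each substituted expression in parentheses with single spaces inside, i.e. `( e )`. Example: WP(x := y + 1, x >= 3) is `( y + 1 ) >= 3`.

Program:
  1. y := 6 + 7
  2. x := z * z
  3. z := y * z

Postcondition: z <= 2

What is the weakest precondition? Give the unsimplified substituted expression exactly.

Answer: ( ( 6 + 7 ) * z ) <= 2

Derivation:
post: z <= 2
stmt 3: z := y * z  -- replace 1 occurrence(s) of z with (y * z)
  => ( y * z ) <= 2
stmt 2: x := z * z  -- replace 0 occurrence(s) of x with (z * z)
  => ( y * z ) <= 2
stmt 1: y := 6 + 7  -- replace 1 occurrence(s) of y with (6 + 7)
  => ( ( 6 + 7 ) * z ) <= 2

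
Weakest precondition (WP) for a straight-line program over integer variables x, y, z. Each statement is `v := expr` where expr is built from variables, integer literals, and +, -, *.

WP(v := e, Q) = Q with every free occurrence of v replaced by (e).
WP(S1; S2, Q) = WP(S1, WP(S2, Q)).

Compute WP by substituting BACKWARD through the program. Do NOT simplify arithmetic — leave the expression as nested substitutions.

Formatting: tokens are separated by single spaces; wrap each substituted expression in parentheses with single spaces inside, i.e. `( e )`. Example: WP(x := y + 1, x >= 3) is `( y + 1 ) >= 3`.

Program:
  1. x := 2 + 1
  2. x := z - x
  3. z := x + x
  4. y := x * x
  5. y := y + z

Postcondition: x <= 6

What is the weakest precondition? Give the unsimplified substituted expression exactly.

post: x <= 6
stmt 5: y := y + z  -- replace 0 occurrence(s) of y with (y + z)
  => x <= 6
stmt 4: y := x * x  -- replace 0 occurrence(s) of y with (x * x)
  => x <= 6
stmt 3: z := x + x  -- replace 0 occurrence(s) of z with (x + x)
  => x <= 6
stmt 2: x := z - x  -- replace 1 occurrence(s) of x with (z - x)
  => ( z - x ) <= 6
stmt 1: x := 2 + 1  -- replace 1 occurrence(s) of x with (2 + 1)
  => ( z - ( 2 + 1 ) ) <= 6

Answer: ( z - ( 2 + 1 ) ) <= 6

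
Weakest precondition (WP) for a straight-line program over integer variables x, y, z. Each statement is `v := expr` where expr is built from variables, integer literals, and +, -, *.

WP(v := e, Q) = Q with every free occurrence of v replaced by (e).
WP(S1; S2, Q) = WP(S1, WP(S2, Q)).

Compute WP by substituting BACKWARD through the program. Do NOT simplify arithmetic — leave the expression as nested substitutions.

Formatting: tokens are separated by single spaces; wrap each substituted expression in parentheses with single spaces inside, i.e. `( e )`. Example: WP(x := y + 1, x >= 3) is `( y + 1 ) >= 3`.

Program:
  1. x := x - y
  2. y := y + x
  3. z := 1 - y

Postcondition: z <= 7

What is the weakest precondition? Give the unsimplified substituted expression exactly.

post: z <= 7
stmt 3: z := 1 - y  -- replace 1 occurrence(s) of z with (1 - y)
  => ( 1 - y ) <= 7
stmt 2: y := y + x  -- replace 1 occurrence(s) of y with (y + x)
  => ( 1 - ( y + x ) ) <= 7
stmt 1: x := x - y  -- replace 1 occurrence(s) of x with (x - y)
  => ( 1 - ( y + ( x - y ) ) ) <= 7

Answer: ( 1 - ( y + ( x - y ) ) ) <= 7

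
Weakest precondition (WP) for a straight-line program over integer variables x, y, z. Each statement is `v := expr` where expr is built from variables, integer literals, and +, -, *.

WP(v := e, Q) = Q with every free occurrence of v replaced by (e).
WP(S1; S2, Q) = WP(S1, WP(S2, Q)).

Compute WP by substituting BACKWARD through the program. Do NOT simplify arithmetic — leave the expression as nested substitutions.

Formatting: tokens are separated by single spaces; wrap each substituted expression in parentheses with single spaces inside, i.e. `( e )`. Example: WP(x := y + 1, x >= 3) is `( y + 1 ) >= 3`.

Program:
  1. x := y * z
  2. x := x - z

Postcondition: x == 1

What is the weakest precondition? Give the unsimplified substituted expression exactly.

Answer: ( ( y * z ) - z ) == 1

Derivation:
post: x == 1
stmt 2: x := x - z  -- replace 1 occurrence(s) of x with (x - z)
  => ( x - z ) == 1
stmt 1: x := y * z  -- replace 1 occurrence(s) of x with (y * z)
  => ( ( y * z ) - z ) == 1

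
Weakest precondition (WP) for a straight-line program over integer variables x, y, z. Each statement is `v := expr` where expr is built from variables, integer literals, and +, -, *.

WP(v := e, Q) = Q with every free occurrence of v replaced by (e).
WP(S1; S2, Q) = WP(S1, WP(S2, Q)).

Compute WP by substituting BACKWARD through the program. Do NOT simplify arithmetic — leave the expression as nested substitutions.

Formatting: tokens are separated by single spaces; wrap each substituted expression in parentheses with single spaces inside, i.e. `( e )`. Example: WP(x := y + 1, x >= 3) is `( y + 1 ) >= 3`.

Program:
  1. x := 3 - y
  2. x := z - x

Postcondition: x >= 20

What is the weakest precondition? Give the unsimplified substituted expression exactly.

Answer: ( z - ( 3 - y ) ) >= 20

Derivation:
post: x >= 20
stmt 2: x := z - x  -- replace 1 occurrence(s) of x with (z - x)
  => ( z - x ) >= 20
stmt 1: x := 3 - y  -- replace 1 occurrence(s) of x with (3 - y)
  => ( z - ( 3 - y ) ) >= 20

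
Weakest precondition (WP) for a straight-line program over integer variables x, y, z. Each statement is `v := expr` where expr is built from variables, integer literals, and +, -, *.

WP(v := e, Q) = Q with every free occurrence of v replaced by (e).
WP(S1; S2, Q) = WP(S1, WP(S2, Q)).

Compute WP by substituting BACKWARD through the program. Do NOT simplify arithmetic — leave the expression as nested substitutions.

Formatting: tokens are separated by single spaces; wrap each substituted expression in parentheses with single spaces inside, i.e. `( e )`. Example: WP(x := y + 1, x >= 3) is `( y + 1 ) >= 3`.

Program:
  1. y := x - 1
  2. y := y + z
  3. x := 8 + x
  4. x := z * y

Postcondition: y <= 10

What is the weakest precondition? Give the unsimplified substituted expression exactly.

Answer: ( ( x - 1 ) + z ) <= 10

Derivation:
post: y <= 10
stmt 4: x := z * y  -- replace 0 occurrence(s) of x with (z * y)
  => y <= 10
stmt 3: x := 8 + x  -- replace 0 occurrence(s) of x with (8 + x)
  => y <= 10
stmt 2: y := y + z  -- replace 1 occurrence(s) of y with (y + z)
  => ( y + z ) <= 10
stmt 1: y := x - 1  -- replace 1 occurrence(s) of y with (x - 1)
  => ( ( x - 1 ) + z ) <= 10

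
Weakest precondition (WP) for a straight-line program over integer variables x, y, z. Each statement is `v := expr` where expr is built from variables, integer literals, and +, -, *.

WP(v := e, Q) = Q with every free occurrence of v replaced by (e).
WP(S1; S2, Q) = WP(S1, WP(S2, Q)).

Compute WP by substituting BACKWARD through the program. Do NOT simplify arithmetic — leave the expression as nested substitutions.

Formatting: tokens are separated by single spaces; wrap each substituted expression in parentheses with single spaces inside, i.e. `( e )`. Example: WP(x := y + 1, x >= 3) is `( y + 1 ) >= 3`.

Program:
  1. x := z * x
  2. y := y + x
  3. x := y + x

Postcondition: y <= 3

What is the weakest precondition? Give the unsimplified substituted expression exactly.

post: y <= 3
stmt 3: x := y + x  -- replace 0 occurrence(s) of x with (y + x)
  => y <= 3
stmt 2: y := y + x  -- replace 1 occurrence(s) of y with (y + x)
  => ( y + x ) <= 3
stmt 1: x := z * x  -- replace 1 occurrence(s) of x with (z * x)
  => ( y + ( z * x ) ) <= 3

Answer: ( y + ( z * x ) ) <= 3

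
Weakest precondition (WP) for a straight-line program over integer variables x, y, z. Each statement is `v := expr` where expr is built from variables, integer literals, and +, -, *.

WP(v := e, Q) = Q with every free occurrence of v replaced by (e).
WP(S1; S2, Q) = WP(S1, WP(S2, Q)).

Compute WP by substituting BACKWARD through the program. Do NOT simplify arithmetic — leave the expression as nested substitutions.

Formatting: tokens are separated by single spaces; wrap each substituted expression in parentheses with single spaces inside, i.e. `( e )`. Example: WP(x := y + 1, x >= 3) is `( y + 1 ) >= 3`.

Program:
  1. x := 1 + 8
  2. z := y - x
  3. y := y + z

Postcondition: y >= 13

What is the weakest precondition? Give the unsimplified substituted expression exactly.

post: y >= 13
stmt 3: y := y + z  -- replace 1 occurrence(s) of y with (y + z)
  => ( y + z ) >= 13
stmt 2: z := y - x  -- replace 1 occurrence(s) of z with (y - x)
  => ( y + ( y - x ) ) >= 13
stmt 1: x := 1 + 8  -- replace 1 occurrence(s) of x with (1 + 8)
  => ( y + ( y - ( 1 + 8 ) ) ) >= 13

Answer: ( y + ( y - ( 1 + 8 ) ) ) >= 13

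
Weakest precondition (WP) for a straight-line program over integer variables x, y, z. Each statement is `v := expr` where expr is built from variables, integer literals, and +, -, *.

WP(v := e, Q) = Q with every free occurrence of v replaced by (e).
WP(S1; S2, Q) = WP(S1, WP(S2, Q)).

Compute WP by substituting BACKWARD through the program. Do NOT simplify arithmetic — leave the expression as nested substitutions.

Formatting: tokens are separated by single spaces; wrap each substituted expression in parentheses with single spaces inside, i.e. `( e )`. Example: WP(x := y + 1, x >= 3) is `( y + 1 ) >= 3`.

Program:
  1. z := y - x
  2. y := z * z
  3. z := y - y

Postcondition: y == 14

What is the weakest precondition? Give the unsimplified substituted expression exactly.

Answer: ( ( y - x ) * ( y - x ) ) == 14

Derivation:
post: y == 14
stmt 3: z := y - y  -- replace 0 occurrence(s) of z with (y - y)
  => y == 14
stmt 2: y := z * z  -- replace 1 occurrence(s) of y with (z * z)
  => ( z * z ) == 14
stmt 1: z := y - x  -- replace 2 occurrence(s) of z with (y - x)
  => ( ( y - x ) * ( y - x ) ) == 14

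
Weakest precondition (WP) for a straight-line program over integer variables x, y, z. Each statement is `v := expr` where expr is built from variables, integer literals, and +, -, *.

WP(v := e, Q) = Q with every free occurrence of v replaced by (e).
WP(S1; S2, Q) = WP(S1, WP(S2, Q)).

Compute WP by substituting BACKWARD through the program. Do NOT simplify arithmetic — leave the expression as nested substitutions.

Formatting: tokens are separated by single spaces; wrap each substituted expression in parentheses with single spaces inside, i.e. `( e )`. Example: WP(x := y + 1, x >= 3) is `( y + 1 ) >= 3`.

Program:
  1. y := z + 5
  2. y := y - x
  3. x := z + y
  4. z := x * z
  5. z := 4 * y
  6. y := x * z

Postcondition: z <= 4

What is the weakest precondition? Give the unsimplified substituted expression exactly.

Answer: ( 4 * ( ( z + 5 ) - x ) ) <= 4

Derivation:
post: z <= 4
stmt 6: y := x * z  -- replace 0 occurrence(s) of y with (x * z)
  => z <= 4
stmt 5: z := 4 * y  -- replace 1 occurrence(s) of z with (4 * y)
  => ( 4 * y ) <= 4
stmt 4: z := x * z  -- replace 0 occurrence(s) of z with (x * z)
  => ( 4 * y ) <= 4
stmt 3: x := z + y  -- replace 0 occurrence(s) of x with (z + y)
  => ( 4 * y ) <= 4
stmt 2: y := y - x  -- replace 1 occurrence(s) of y with (y - x)
  => ( 4 * ( y - x ) ) <= 4
stmt 1: y := z + 5  -- replace 1 occurrence(s) of y with (z + 5)
  => ( 4 * ( ( z + 5 ) - x ) ) <= 4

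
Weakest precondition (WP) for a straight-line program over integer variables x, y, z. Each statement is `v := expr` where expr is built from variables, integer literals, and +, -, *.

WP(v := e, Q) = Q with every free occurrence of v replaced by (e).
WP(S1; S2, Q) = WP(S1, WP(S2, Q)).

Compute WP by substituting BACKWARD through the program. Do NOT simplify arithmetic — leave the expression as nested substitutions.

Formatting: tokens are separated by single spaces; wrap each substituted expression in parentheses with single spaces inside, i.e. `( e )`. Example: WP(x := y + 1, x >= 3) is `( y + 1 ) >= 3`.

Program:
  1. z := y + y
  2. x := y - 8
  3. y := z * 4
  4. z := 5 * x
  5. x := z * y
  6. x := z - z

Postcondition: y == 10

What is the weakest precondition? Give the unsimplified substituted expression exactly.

Answer: ( ( y + y ) * 4 ) == 10

Derivation:
post: y == 10
stmt 6: x := z - z  -- replace 0 occurrence(s) of x with (z - z)
  => y == 10
stmt 5: x := z * y  -- replace 0 occurrence(s) of x with (z * y)
  => y == 10
stmt 4: z := 5 * x  -- replace 0 occurrence(s) of z with (5 * x)
  => y == 10
stmt 3: y := z * 4  -- replace 1 occurrence(s) of y with (z * 4)
  => ( z * 4 ) == 10
stmt 2: x := y - 8  -- replace 0 occurrence(s) of x with (y - 8)
  => ( z * 4 ) == 10
stmt 1: z := y + y  -- replace 1 occurrence(s) of z with (y + y)
  => ( ( y + y ) * 4 ) == 10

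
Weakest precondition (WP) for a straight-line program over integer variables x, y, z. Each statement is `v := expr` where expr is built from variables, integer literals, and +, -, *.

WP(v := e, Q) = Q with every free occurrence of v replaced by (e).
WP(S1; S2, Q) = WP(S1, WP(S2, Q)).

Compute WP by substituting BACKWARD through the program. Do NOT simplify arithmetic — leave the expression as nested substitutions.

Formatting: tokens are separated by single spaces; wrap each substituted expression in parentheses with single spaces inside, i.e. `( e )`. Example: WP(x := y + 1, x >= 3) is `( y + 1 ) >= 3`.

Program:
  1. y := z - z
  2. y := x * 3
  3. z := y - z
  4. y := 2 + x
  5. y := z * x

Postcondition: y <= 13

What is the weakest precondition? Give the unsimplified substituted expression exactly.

Answer: ( ( ( x * 3 ) - z ) * x ) <= 13

Derivation:
post: y <= 13
stmt 5: y := z * x  -- replace 1 occurrence(s) of y with (z * x)
  => ( z * x ) <= 13
stmt 4: y := 2 + x  -- replace 0 occurrence(s) of y with (2 + x)
  => ( z * x ) <= 13
stmt 3: z := y - z  -- replace 1 occurrence(s) of z with (y - z)
  => ( ( y - z ) * x ) <= 13
stmt 2: y := x * 3  -- replace 1 occurrence(s) of y with (x * 3)
  => ( ( ( x * 3 ) - z ) * x ) <= 13
stmt 1: y := z - z  -- replace 0 occurrence(s) of y with (z - z)
  => ( ( ( x * 3 ) - z ) * x ) <= 13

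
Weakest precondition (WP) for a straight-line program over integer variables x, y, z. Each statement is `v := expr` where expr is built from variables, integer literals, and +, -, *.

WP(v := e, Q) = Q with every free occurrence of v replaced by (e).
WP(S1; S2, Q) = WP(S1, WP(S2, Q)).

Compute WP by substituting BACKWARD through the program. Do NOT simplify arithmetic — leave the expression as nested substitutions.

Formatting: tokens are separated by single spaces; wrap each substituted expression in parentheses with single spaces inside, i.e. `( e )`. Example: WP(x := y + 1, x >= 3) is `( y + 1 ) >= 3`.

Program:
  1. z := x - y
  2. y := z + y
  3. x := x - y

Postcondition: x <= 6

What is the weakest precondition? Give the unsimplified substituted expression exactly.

post: x <= 6
stmt 3: x := x - y  -- replace 1 occurrence(s) of x with (x - y)
  => ( x - y ) <= 6
stmt 2: y := z + y  -- replace 1 occurrence(s) of y with (z + y)
  => ( x - ( z + y ) ) <= 6
stmt 1: z := x - y  -- replace 1 occurrence(s) of z with (x - y)
  => ( x - ( ( x - y ) + y ) ) <= 6

Answer: ( x - ( ( x - y ) + y ) ) <= 6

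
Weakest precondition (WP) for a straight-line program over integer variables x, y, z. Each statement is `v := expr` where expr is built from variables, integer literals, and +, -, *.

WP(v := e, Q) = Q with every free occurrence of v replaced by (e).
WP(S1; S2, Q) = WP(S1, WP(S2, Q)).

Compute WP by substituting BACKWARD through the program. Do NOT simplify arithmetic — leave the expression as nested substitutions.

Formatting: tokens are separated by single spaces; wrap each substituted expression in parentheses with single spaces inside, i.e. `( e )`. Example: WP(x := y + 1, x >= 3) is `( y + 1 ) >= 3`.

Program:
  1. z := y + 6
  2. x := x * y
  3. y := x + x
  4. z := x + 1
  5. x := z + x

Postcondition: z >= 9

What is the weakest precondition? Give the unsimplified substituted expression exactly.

post: z >= 9
stmt 5: x := z + x  -- replace 0 occurrence(s) of x with (z + x)
  => z >= 9
stmt 4: z := x + 1  -- replace 1 occurrence(s) of z with (x + 1)
  => ( x + 1 ) >= 9
stmt 3: y := x + x  -- replace 0 occurrence(s) of y with (x + x)
  => ( x + 1 ) >= 9
stmt 2: x := x * y  -- replace 1 occurrence(s) of x with (x * y)
  => ( ( x * y ) + 1 ) >= 9
stmt 1: z := y + 6  -- replace 0 occurrence(s) of z with (y + 6)
  => ( ( x * y ) + 1 ) >= 9

Answer: ( ( x * y ) + 1 ) >= 9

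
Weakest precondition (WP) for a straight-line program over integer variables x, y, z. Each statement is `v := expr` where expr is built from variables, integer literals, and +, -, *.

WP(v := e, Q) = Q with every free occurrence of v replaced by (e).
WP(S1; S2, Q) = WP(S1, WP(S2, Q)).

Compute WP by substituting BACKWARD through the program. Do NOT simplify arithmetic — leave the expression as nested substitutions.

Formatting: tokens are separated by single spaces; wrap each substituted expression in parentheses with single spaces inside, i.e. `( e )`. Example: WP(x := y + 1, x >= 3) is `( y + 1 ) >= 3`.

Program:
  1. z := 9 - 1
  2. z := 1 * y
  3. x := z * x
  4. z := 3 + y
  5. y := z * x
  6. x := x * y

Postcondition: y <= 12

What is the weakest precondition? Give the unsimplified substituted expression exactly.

Answer: ( ( 3 + y ) * ( ( 1 * y ) * x ) ) <= 12

Derivation:
post: y <= 12
stmt 6: x := x * y  -- replace 0 occurrence(s) of x with (x * y)
  => y <= 12
stmt 5: y := z * x  -- replace 1 occurrence(s) of y with (z * x)
  => ( z * x ) <= 12
stmt 4: z := 3 + y  -- replace 1 occurrence(s) of z with (3 + y)
  => ( ( 3 + y ) * x ) <= 12
stmt 3: x := z * x  -- replace 1 occurrence(s) of x with (z * x)
  => ( ( 3 + y ) * ( z * x ) ) <= 12
stmt 2: z := 1 * y  -- replace 1 occurrence(s) of z with (1 * y)
  => ( ( 3 + y ) * ( ( 1 * y ) * x ) ) <= 12
stmt 1: z := 9 - 1  -- replace 0 occurrence(s) of z with (9 - 1)
  => ( ( 3 + y ) * ( ( 1 * y ) * x ) ) <= 12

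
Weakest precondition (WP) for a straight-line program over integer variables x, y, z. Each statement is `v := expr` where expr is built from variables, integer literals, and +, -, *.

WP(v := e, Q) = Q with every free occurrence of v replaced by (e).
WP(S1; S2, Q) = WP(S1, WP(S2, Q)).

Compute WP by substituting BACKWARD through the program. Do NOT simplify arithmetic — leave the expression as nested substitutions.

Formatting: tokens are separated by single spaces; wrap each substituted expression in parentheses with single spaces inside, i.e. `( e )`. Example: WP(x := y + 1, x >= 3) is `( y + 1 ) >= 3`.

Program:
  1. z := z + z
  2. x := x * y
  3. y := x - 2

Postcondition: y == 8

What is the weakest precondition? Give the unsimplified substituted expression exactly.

Answer: ( ( x * y ) - 2 ) == 8

Derivation:
post: y == 8
stmt 3: y := x - 2  -- replace 1 occurrence(s) of y with (x - 2)
  => ( x - 2 ) == 8
stmt 2: x := x * y  -- replace 1 occurrence(s) of x with (x * y)
  => ( ( x * y ) - 2 ) == 8
stmt 1: z := z + z  -- replace 0 occurrence(s) of z with (z + z)
  => ( ( x * y ) - 2 ) == 8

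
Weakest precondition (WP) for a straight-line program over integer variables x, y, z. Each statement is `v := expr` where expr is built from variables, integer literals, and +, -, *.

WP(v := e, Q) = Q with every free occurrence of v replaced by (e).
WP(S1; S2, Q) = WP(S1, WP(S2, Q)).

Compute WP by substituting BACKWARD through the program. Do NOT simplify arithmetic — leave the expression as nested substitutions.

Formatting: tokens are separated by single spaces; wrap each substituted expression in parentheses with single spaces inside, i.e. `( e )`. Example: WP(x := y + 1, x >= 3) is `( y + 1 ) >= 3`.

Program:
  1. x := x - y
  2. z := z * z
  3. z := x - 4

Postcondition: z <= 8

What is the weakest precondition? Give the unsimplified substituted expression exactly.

Answer: ( ( x - y ) - 4 ) <= 8

Derivation:
post: z <= 8
stmt 3: z := x - 4  -- replace 1 occurrence(s) of z with (x - 4)
  => ( x - 4 ) <= 8
stmt 2: z := z * z  -- replace 0 occurrence(s) of z with (z * z)
  => ( x - 4 ) <= 8
stmt 1: x := x - y  -- replace 1 occurrence(s) of x with (x - y)
  => ( ( x - y ) - 4 ) <= 8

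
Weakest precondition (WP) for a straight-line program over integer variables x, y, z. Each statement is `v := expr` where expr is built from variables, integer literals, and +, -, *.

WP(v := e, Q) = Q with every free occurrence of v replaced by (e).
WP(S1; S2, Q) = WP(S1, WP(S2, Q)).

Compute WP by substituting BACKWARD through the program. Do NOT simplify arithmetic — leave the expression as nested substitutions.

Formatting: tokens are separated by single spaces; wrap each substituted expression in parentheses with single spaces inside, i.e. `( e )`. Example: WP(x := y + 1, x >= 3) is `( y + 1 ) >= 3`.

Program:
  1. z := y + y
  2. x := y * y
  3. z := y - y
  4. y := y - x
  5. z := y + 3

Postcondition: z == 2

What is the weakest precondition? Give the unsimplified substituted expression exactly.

Answer: ( ( y - ( y * y ) ) + 3 ) == 2

Derivation:
post: z == 2
stmt 5: z := y + 3  -- replace 1 occurrence(s) of z with (y + 3)
  => ( y + 3 ) == 2
stmt 4: y := y - x  -- replace 1 occurrence(s) of y with (y - x)
  => ( ( y - x ) + 3 ) == 2
stmt 3: z := y - y  -- replace 0 occurrence(s) of z with (y - y)
  => ( ( y - x ) + 3 ) == 2
stmt 2: x := y * y  -- replace 1 occurrence(s) of x with (y * y)
  => ( ( y - ( y * y ) ) + 3 ) == 2
stmt 1: z := y + y  -- replace 0 occurrence(s) of z with (y + y)
  => ( ( y - ( y * y ) ) + 3 ) == 2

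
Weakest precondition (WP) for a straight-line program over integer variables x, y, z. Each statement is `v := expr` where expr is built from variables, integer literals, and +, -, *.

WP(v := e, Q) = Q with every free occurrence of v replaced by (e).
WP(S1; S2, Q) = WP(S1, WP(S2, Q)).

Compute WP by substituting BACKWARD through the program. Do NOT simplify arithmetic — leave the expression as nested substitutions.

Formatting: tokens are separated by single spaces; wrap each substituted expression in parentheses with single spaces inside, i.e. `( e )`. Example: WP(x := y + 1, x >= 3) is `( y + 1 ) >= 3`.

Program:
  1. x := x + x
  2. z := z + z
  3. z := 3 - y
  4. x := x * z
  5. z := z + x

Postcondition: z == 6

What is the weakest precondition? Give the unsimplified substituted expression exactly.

Answer: ( ( 3 - y ) + ( ( x + x ) * ( 3 - y ) ) ) == 6

Derivation:
post: z == 6
stmt 5: z := z + x  -- replace 1 occurrence(s) of z with (z + x)
  => ( z + x ) == 6
stmt 4: x := x * z  -- replace 1 occurrence(s) of x with (x * z)
  => ( z + ( x * z ) ) == 6
stmt 3: z := 3 - y  -- replace 2 occurrence(s) of z with (3 - y)
  => ( ( 3 - y ) + ( x * ( 3 - y ) ) ) == 6
stmt 2: z := z + z  -- replace 0 occurrence(s) of z with (z + z)
  => ( ( 3 - y ) + ( x * ( 3 - y ) ) ) == 6
stmt 1: x := x + x  -- replace 1 occurrence(s) of x with (x + x)
  => ( ( 3 - y ) + ( ( x + x ) * ( 3 - y ) ) ) == 6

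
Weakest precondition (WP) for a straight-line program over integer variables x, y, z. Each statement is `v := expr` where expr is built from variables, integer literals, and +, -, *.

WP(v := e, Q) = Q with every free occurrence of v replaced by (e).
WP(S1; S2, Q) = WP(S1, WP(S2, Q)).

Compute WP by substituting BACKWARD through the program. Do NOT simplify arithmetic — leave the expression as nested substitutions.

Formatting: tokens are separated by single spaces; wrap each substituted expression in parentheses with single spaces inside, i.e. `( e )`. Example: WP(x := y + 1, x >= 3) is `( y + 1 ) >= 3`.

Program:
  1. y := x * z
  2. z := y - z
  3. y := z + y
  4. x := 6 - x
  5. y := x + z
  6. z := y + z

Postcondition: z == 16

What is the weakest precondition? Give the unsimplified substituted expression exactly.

Answer: ( ( ( 6 - x ) + ( ( x * z ) - z ) ) + ( ( x * z ) - z ) ) == 16

Derivation:
post: z == 16
stmt 6: z := y + z  -- replace 1 occurrence(s) of z with (y + z)
  => ( y + z ) == 16
stmt 5: y := x + z  -- replace 1 occurrence(s) of y with (x + z)
  => ( ( x + z ) + z ) == 16
stmt 4: x := 6 - x  -- replace 1 occurrence(s) of x with (6 - x)
  => ( ( ( 6 - x ) + z ) + z ) == 16
stmt 3: y := z + y  -- replace 0 occurrence(s) of y with (z + y)
  => ( ( ( 6 - x ) + z ) + z ) == 16
stmt 2: z := y - z  -- replace 2 occurrence(s) of z with (y - z)
  => ( ( ( 6 - x ) + ( y - z ) ) + ( y - z ) ) == 16
stmt 1: y := x * z  -- replace 2 occurrence(s) of y with (x * z)
  => ( ( ( 6 - x ) + ( ( x * z ) - z ) ) + ( ( x * z ) - z ) ) == 16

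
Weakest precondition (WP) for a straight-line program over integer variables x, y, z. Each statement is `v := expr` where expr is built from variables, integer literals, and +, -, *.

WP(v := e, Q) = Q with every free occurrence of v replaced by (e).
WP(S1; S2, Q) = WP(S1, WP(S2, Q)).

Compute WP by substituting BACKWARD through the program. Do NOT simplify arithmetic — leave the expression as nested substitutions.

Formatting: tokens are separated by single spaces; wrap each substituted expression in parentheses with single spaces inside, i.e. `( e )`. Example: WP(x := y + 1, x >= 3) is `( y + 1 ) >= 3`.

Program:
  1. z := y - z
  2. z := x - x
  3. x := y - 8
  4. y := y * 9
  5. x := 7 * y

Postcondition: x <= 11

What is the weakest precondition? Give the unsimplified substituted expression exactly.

post: x <= 11
stmt 5: x := 7 * y  -- replace 1 occurrence(s) of x with (7 * y)
  => ( 7 * y ) <= 11
stmt 4: y := y * 9  -- replace 1 occurrence(s) of y with (y * 9)
  => ( 7 * ( y * 9 ) ) <= 11
stmt 3: x := y - 8  -- replace 0 occurrence(s) of x with (y - 8)
  => ( 7 * ( y * 9 ) ) <= 11
stmt 2: z := x - x  -- replace 0 occurrence(s) of z with (x - x)
  => ( 7 * ( y * 9 ) ) <= 11
stmt 1: z := y - z  -- replace 0 occurrence(s) of z with (y - z)
  => ( 7 * ( y * 9 ) ) <= 11

Answer: ( 7 * ( y * 9 ) ) <= 11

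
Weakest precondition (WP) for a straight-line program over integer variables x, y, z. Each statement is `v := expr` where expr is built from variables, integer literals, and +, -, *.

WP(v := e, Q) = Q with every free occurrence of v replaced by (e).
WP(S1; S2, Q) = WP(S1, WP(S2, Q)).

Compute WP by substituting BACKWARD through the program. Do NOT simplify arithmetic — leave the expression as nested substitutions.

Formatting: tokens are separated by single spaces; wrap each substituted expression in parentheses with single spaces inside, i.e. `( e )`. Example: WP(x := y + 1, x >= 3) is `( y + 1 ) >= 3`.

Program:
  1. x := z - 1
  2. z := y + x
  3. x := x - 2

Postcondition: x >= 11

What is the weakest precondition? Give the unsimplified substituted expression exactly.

post: x >= 11
stmt 3: x := x - 2  -- replace 1 occurrence(s) of x with (x - 2)
  => ( x - 2 ) >= 11
stmt 2: z := y + x  -- replace 0 occurrence(s) of z with (y + x)
  => ( x - 2 ) >= 11
stmt 1: x := z - 1  -- replace 1 occurrence(s) of x with (z - 1)
  => ( ( z - 1 ) - 2 ) >= 11

Answer: ( ( z - 1 ) - 2 ) >= 11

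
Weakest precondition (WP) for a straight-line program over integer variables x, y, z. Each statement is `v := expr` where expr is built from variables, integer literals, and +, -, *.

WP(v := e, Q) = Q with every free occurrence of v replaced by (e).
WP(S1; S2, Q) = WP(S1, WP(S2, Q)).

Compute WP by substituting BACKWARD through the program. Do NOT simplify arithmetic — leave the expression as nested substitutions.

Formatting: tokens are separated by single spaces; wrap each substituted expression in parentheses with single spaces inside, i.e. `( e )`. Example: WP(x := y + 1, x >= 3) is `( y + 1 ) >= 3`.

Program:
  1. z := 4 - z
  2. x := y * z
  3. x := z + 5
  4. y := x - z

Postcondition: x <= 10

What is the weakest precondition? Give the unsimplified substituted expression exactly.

Answer: ( ( 4 - z ) + 5 ) <= 10

Derivation:
post: x <= 10
stmt 4: y := x - z  -- replace 0 occurrence(s) of y with (x - z)
  => x <= 10
stmt 3: x := z + 5  -- replace 1 occurrence(s) of x with (z + 5)
  => ( z + 5 ) <= 10
stmt 2: x := y * z  -- replace 0 occurrence(s) of x with (y * z)
  => ( z + 5 ) <= 10
stmt 1: z := 4 - z  -- replace 1 occurrence(s) of z with (4 - z)
  => ( ( 4 - z ) + 5 ) <= 10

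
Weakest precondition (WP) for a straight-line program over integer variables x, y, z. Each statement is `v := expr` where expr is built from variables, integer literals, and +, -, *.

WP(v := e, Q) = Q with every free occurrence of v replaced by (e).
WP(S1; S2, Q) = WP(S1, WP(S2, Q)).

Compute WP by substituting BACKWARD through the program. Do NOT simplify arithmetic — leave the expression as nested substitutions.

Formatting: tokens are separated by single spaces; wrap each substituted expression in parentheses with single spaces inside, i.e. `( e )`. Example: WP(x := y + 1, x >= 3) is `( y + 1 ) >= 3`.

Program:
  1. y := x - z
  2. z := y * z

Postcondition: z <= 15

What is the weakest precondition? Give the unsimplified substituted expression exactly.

Answer: ( ( x - z ) * z ) <= 15

Derivation:
post: z <= 15
stmt 2: z := y * z  -- replace 1 occurrence(s) of z with (y * z)
  => ( y * z ) <= 15
stmt 1: y := x - z  -- replace 1 occurrence(s) of y with (x - z)
  => ( ( x - z ) * z ) <= 15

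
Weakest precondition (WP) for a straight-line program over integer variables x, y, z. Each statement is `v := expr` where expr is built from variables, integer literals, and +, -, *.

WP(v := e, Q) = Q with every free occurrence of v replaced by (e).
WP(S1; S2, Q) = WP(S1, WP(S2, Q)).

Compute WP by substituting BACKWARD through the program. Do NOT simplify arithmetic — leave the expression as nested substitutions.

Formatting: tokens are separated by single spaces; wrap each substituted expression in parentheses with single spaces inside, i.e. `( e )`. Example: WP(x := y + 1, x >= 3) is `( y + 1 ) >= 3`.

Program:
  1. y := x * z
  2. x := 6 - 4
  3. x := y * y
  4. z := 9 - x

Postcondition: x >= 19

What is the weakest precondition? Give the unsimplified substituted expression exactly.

Answer: ( ( x * z ) * ( x * z ) ) >= 19

Derivation:
post: x >= 19
stmt 4: z := 9 - x  -- replace 0 occurrence(s) of z with (9 - x)
  => x >= 19
stmt 3: x := y * y  -- replace 1 occurrence(s) of x with (y * y)
  => ( y * y ) >= 19
stmt 2: x := 6 - 4  -- replace 0 occurrence(s) of x with (6 - 4)
  => ( y * y ) >= 19
stmt 1: y := x * z  -- replace 2 occurrence(s) of y with (x * z)
  => ( ( x * z ) * ( x * z ) ) >= 19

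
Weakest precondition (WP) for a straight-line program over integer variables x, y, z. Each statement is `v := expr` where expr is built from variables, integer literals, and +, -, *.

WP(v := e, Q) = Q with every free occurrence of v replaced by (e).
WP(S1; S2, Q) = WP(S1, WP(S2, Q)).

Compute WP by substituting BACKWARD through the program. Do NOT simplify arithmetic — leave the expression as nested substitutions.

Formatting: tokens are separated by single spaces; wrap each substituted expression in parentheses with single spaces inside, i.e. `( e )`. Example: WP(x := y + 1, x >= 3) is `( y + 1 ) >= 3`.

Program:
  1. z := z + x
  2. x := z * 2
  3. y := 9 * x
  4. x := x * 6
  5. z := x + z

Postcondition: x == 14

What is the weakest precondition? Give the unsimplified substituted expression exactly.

post: x == 14
stmt 5: z := x + z  -- replace 0 occurrence(s) of z with (x + z)
  => x == 14
stmt 4: x := x * 6  -- replace 1 occurrence(s) of x with (x * 6)
  => ( x * 6 ) == 14
stmt 3: y := 9 * x  -- replace 0 occurrence(s) of y with (9 * x)
  => ( x * 6 ) == 14
stmt 2: x := z * 2  -- replace 1 occurrence(s) of x with (z * 2)
  => ( ( z * 2 ) * 6 ) == 14
stmt 1: z := z + x  -- replace 1 occurrence(s) of z with (z + x)
  => ( ( ( z + x ) * 2 ) * 6 ) == 14

Answer: ( ( ( z + x ) * 2 ) * 6 ) == 14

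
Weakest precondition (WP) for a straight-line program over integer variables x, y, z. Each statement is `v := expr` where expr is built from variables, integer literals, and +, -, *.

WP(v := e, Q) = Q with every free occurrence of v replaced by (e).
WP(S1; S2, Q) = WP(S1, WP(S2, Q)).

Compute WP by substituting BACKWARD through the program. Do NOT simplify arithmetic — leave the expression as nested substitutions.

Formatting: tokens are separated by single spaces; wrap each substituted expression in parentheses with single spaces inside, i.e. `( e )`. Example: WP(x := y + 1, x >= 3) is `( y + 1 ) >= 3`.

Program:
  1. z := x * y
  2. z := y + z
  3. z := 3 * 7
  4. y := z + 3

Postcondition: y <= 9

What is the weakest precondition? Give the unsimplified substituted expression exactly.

Answer: ( ( 3 * 7 ) + 3 ) <= 9

Derivation:
post: y <= 9
stmt 4: y := z + 3  -- replace 1 occurrence(s) of y with (z + 3)
  => ( z + 3 ) <= 9
stmt 3: z := 3 * 7  -- replace 1 occurrence(s) of z with (3 * 7)
  => ( ( 3 * 7 ) + 3 ) <= 9
stmt 2: z := y + z  -- replace 0 occurrence(s) of z with (y + z)
  => ( ( 3 * 7 ) + 3 ) <= 9
stmt 1: z := x * y  -- replace 0 occurrence(s) of z with (x * y)
  => ( ( 3 * 7 ) + 3 ) <= 9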